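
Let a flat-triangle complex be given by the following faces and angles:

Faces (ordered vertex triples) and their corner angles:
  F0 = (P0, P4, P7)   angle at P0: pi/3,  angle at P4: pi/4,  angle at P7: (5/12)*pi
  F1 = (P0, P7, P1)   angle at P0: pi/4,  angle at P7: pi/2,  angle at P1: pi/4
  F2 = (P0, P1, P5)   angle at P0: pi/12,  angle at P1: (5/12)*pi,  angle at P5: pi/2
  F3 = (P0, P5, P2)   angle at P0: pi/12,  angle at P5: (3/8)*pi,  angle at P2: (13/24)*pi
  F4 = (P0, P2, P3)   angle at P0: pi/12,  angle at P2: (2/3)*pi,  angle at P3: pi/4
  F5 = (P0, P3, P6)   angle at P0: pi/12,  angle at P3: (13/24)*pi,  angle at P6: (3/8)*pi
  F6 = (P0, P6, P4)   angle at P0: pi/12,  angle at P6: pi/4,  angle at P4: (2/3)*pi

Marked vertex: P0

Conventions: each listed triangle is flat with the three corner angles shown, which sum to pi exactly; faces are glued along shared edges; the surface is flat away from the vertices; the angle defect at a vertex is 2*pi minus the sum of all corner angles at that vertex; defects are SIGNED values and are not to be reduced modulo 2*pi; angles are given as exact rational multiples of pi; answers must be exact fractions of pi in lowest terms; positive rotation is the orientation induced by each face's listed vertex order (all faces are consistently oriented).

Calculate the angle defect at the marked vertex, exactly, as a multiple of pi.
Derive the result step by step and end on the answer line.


Sum of corner angles at P0: pi
defect = 2*pi - pi

Answer: defect(P0) = pi


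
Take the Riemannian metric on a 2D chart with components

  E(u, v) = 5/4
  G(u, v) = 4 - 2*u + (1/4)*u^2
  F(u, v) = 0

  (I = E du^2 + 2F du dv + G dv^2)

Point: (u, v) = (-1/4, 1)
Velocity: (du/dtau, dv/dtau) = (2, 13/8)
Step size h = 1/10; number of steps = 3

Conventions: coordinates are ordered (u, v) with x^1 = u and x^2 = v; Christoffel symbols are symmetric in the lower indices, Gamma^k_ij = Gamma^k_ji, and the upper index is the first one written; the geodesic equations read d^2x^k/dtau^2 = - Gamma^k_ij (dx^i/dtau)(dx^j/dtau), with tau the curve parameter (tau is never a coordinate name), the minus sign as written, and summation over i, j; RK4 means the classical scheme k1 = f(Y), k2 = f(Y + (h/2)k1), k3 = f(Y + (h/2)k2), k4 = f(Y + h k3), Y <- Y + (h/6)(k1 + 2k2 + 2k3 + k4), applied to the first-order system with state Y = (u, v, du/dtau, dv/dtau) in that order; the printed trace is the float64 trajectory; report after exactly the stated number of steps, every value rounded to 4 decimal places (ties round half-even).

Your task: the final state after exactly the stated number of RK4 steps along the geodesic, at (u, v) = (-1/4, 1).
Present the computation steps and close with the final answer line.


f(Y) = (du/dtau, dv/dtau, -Gamma^u_ij Y'^i Y'^j, -Gamma^v_ij Y'^i Y'^j) with the Gammas evaluated at the stage position; h = 0.100000; intermediate values shown to 6 dp
step 0: u = -0.2500, v = 1.0000, du/dtau = 2.0000, dv/dtau = 1.6250
step 1:
  k1: at (u, v) = (-0.250000, 1.000000), (du/dtau, dv/dtau) = (2.000000, 1.625000); Gamma_uuu = 0.000000, Gamma_uuv = 0.000000, Gamma_uvv = 0.850000, Gamma_vuu = 0.000000, Gamma_vuv = -0.235294, Gamma_vvv = 0.000000; k1 = (2.000000, 1.625000, -2.244531, 1.529412)
  k2: at (u, v) = (-0.150000, 1.081250), (du/dtau, dv/dtau) = (1.887773, 1.701471); Gamma_uuu = 0.000000, Gamma_uuv = 0.000000, Gamma_uvv = 0.830000, Gamma_vuu = 0.000000, Gamma_vuv = -0.240964, Gamma_vvv = 0.000000; k2 = (1.887773, 1.701471, -2.402852, 1.547947)
  k3: at (u, v) = (-0.155611, 1.085074), (du/dtau, dv/dtau) = (1.879857, 1.702397); Gamma_uuu = 0.000000, Gamma_uuv = 0.000000, Gamma_uvv = 0.831122, Gamma_vuu = 0.000000, Gamma_vuv = -0.240638, Gamma_vvv = 0.000000; k3 = (1.879857, 1.702397, -2.408723, 1.540213)
  k4: at (u, v) = (-0.062014, 1.170240), (du/dtau, dv/dtau) = (1.759128, 1.779021); Gamma_uuu = 0.000000, Gamma_uuv = 0.000000, Gamma_uvv = 0.812403, Gamma_vuu = 0.000000, Gamma_vuv = -0.246183, Gamma_vvv = 0.000000; k4 = (1.759128, 1.779021, -2.571188, 1.540874)
  Y <- Y + (h/6)(k1 + 2k2 + 2k3 + k4): u = -0.0618, v = 1.1702, du/dtau = 1.7594, dv/dtau = 1.7791
step 2:
  k1: at (u, v) = (-0.061760, 1.170196), (du/dtau, dv/dtau) = (1.759352, 1.779110); Gamma_uuu = 0.000000, Gamma_uuv = 0.000000, Gamma_uvv = 0.812352, Gamma_vuu = 0.000000, Gamma_vuv = -0.246199, Gamma_vvv = 0.000000; k1 = (1.759352, 1.779110, -2.571283, 1.541244)
  k2: at (u, v) = (0.026207, 1.259151), (du/dtau, dv/dtau) = (1.630788, 1.856172); Gamma_uuu = 0.000000, Gamma_uuv = 0.000000, Gamma_uvv = 0.794759, Gamma_vuu = 0.000000, Gamma_vuv = -0.251649, Gamma_vvv = 0.000000; k2 = (1.630788, 1.856172, -2.738242, 1.523494)
  k3: at (u, v) = (0.019779, 1.263005), (du/dtau, dv/dtau) = (1.622440, 1.855285); Gamma_uuu = 0.000000, Gamma_uuv = 0.000000, Gamma_uvv = 0.796044, Gamma_vuu = 0.000000, Gamma_vuv = -0.251242, Gamma_vvv = 0.000000; k3 = (1.622440, 1.855285, -2.740049, 1.512523)
  k4: at (u, v) = (0.100484, 1.355724), (du/dtau, dv/dtau) = (1.485347, 1.930362); Gamma_uuu = 0.000000, Gamma_uuv = 0.000000, Gamma_uvv = 0.779903, Gamma_vuu = 0.000000, Gamma_vuv = -0.256442, Gamma_vvv = 0.000000; k4 = (1.485347, 1.930362, -2.906153, 1.470572)
  Y <- Y + (h/6)(k1 + 2k2 + 2k3 + k4): u = 0.1008, v = 1.3557, du/dtau = 1.4855, dv/dtau = 1.9305
step 3:
  k1: at (u, v) = (0.100759, 1.355736), (du/dtau, dv/dtau) = (1.485452, 1.930508); Gamma_uuu = 0.000000, Gamma_uuv = 0.000000, Gamma_uvv = 0.779848, Gamma_vuu = 0.000000, Gamma_vuv = -0.256460, Gamma_vvv = 0.000000; k1 = (1.485452, 1.930508, -2.906385, 1.470889)
  k2: at (u, v) = (0.175032, 1.452261), (du/dtau, dv/dtau) = (1.340133, 2.004052); Gamma_uuu = 0.000000, Gamma_uuv = 0.000000, Gamma_uvv = 0.764994, Gamma_vuu = 0.000000, Gamma_vuv = -0.261440, Gamma_vvv = 0.000000; k2 = (1.340133, 2.004052, -3.072386, 1.404297)
  k3: at (u, v) = (0.167766, 1.455938), (du/dtau, dv/dtau) = (1.331833, 2.000722); Gamma_uuu = 0.000000, Gamma_uuv = 0.000000, Gamma_uvv = 0.766447, Gamma_vuu = 0.000000, Gamma_vuv = -0.260944, Gamma_vvv = 0.000000; k3 = (1.331833, 2.000722, -3.068003, 1.390639)
  k4: at (u, v) = (0.233942, 1.555808), (du/dtau, dv/dtau) = (1.178652, 2.069572); Gamma_uuu = 0.000000, Gamma_uuv = 0.000000, Gamma_uvv = 0.753212, Gamma_vuu = 0.000000, Gamma_vuv = -0.265530, Gamma_vvv = 0.000000; k4 = (1.178652, 2.069572, -3.226100, 1.295415)
  Y <- Y + (h/6)(k1 + 2k2 + 2k3 + k4): u = 0.2342, v = 1.5559, du/dtau = 1.1786, dv/dtau = 2.0698

Answer: u = 0.2342, v = 1.5559, du/dtau = 1.1786, dv/dtau = 2.0698


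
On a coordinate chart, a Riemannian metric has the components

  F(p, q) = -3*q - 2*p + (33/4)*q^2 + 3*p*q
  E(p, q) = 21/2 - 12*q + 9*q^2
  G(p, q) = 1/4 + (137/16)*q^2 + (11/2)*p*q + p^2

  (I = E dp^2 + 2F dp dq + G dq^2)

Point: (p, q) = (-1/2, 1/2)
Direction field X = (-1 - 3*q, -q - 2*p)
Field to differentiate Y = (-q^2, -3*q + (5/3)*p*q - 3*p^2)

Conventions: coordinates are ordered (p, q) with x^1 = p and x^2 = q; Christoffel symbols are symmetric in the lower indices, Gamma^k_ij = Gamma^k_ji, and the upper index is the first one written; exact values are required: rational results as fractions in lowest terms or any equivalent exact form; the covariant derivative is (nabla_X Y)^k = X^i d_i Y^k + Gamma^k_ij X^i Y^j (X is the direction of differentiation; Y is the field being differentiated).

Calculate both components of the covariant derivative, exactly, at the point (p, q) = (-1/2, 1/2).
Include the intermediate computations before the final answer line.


E = 27/4, F = 13/16, G = 81/64 at the point
E_p = 0, E_q = -3, F_p = -1/2, F_q = 15/4, G_p = 7/4, G_q = 93/16
EG - F^2 = 1009/128;  g^inv = (128/1009) * [[81/64, -13/16], [-13/16, 27/4]]
first-kind symbols [ij,l] = (1/2)(d_i g_jl + d_j g_il - d_l g_ij): [pp,p] = E_p/2 = 0, [pp,q] = F_p - E_q/2 = 1, [pq,p] = E_q/2 = -3/2, [pq,q] = G_p/2 = 7/8, [qq,p] = F_q - G_p/2 = 23/8, [qq,q] = G_q/2 = 93/32
Gamma^p_ij = (G*[ij,p] - F*[ij,q])/(EG - F^2), Gamma^q_ij = (E*[ij,q] - F*[ij,p])/(EG - F^2)
Gamma_ppp = -104/1009, Gamma_ppq = -334/1009, Gamma_pqq = 327/2018, Gamma_qpp = 864/1009, Gamma_qpq = 912/1009, Gamma_qqq = 2212/1009
X = (-5/2, 1/2), Y = (-1/4, -8/3) at the point

Answer: (nabla_X Y)^p = -35669/12108, (nabla_X Y)^q = -48281/6054


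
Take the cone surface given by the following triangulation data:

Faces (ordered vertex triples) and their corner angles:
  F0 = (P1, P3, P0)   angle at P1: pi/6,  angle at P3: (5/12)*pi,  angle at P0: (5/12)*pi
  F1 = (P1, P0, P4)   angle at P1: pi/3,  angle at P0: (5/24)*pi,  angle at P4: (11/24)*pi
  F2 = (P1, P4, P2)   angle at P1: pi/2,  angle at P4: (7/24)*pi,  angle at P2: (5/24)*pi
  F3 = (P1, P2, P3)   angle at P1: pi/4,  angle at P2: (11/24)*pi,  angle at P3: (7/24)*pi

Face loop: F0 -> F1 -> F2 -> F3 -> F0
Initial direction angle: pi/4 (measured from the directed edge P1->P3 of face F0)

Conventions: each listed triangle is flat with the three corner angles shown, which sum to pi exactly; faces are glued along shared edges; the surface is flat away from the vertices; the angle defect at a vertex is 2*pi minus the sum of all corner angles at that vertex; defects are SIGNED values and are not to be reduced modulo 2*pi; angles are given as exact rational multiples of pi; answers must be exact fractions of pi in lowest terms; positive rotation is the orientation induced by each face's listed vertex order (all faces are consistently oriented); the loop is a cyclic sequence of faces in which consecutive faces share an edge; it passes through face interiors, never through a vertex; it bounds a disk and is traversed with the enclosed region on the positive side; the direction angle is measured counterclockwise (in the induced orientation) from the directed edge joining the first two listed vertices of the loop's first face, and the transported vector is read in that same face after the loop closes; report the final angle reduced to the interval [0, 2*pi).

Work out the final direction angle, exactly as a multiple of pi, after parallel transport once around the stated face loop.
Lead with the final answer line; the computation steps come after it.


Answer: final direction angle = pi

enclosed vertex P1: corner angles sum to (5/4)*pi, defect = 2*pi - (5/4)*pi = (3/4)*pi
holonomy = initial angle + sum of enclosed defects (mod 2*pi), positive in the induced orientation
final angle = pi/4 + (3/4)*pi = pi (mod 2*pi)


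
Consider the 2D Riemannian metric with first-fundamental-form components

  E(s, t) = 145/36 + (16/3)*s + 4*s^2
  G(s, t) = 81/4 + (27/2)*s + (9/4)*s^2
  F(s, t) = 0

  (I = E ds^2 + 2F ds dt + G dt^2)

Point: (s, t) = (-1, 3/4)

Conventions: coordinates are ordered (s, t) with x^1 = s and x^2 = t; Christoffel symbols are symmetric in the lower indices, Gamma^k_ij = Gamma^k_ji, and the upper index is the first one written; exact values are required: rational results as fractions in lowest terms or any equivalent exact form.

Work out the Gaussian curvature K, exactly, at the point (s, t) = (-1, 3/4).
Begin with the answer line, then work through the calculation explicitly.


Answer: K = -864/9409

E = 97/36, F = 0, G = 9, EG - F^2 = 97/4 at the point
E_s = -8/3, E_t = 0, F_s = 0, F_t = 0, G_s = 9, G_t = 0
E_tt = 0, F_st = 0, G_ss = 9/2
K follows from Brioschi's formula, (det M1 - det M2)/(EG - F^2)^2.
M1 = [[-E_tt/2 + F_st - G_ss/2, E_s/2, F_s - E_t/2], [F_t - G_s/2, E, F], [G_t/2, F, G]] = [[-9/4, -4/3, 0], [-9/2, 97/36, 0], [0, 0, 9]]; det M1 = -1737/16
M2 = [[0, E_t/2, G_s/2], [E_t/2, E, F], [G_s/2, F, G]] = [[0, 0, 9/2], [0, 97/36, 0], [9/2, 0, 9]]; det M2 = -873/16
det M1 - det M2 = -54; K = -54 / (97/4)^2 = -864/9409


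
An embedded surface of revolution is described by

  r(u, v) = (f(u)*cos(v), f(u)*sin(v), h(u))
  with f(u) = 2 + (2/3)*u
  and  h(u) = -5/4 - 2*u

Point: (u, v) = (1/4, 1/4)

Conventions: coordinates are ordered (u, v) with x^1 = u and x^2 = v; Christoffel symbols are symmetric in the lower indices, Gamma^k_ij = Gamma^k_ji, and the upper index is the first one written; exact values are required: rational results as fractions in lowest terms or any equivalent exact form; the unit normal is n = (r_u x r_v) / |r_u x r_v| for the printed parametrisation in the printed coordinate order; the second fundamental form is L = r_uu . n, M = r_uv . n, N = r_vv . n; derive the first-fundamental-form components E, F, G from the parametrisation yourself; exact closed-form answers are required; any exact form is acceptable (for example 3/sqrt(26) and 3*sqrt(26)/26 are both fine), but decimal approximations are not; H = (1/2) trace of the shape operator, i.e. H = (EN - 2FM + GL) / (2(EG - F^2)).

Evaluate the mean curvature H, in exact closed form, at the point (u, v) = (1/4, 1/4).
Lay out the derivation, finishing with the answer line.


f = 13/6, f' = 2/3, f'' = 0, h' = -2, h'' = 0
E = 40/9, F = 0, G = 169/36; answer radicand W^2 = 40/9
unnormalised second-form numerators: l = 0, m = 0, n = -13/3; L = l/sqrt(40/9), and similarly M = m/sqrt(W^2), N = n/sqrt(W^2)
H = (E*n - 2*F*m + G*l) / (2*(EG - F^2)*sqrt(W^2)); E*n - 2*F*m + G*l = -520/27, EG - F^2 = 1690/81, so H = (-6/13)/sqrt(40/9)

Answer: H = -9*sqrt(10)/130


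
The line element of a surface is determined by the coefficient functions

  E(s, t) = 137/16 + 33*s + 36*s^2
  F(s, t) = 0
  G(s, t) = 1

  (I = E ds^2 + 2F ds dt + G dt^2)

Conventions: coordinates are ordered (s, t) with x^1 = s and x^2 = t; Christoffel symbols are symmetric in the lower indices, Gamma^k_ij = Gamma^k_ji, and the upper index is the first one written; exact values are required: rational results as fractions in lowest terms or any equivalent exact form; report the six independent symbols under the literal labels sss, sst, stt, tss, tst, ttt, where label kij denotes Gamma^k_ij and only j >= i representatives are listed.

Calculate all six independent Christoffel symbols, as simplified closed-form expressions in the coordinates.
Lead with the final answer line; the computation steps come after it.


Answer: Gamma_sss = (576*s + 264)/(576*s^2 + 528*s + 137), Gamma_sst = 0, Gamma_stt = 0, Gamma_tss = 0, Gamma_tst = 0, Gamma_ttt = 0

E = 137/16 + 33*s + 36*s^2; F = 0; G = 1
Gamma^k_ij = (1/2) g^{kl} (d_i g_jl + d_j g_il - d_l g_ij), with g^inv = (1/(EG-F^2)) [[G, -F], [-F, E]]
first partials: E_s = 33 + 72*s, E_t = 0, F_s = 0, F_t = 0, G_s = 0, G_t = 0
D = EG - F^2 = 137/16 + 33*s + 36*s^2
expanded: Gamma^s_ss = (G E_s - 2F F_s + F E_t)/(2D), Gamma^s_st = (G E_t - F G_s)/(2D), Gamma^s_tt = (2G F_t - G G_s - F G_t)/(2D), Gamma^t_ss = (2E F_s - E E_t - F E_s)/(2D), Gamma^t_st = (E G_s - F E_t)/(2D), Gamma^t_tt = (E G_t - 2F F_t + F G_s)/(2D); substitute and cancel common factors


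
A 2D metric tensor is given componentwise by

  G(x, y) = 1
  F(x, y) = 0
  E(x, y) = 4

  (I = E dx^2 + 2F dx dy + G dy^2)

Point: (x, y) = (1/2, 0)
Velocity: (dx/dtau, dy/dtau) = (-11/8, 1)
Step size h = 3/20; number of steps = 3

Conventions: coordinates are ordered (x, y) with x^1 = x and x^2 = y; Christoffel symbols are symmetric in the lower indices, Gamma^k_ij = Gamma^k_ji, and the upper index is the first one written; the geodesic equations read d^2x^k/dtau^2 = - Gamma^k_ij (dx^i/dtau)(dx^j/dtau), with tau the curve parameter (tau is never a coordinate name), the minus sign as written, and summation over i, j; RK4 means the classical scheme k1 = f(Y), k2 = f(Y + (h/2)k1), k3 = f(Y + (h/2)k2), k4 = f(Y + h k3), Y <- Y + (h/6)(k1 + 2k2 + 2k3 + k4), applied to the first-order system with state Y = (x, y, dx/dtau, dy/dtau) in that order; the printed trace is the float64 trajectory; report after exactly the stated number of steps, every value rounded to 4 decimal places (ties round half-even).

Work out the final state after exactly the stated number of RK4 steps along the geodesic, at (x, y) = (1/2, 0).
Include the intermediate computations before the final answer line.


f(Y) = (dx/dtau, dy/dtau, -Gamma^x_ij Y'^i Y'^j, -Gamma^y_ij Y'^i Y'^j) with the Gammas evaluated at the stage position; h = 0.150000; intermediate values shown to 6 dp
step 0: x = 0.5000, y = 0.0000, dx/dtau = -1.3750, dy/dtau = 1.0000
step 1:
  k1: at (x, y) = (0.500000, 0.000000), (dx/dtau, dy/dtau) = (-1.375000, 1.000000); Gamma_xxx = 0.000000, Gamma_xxy = 0.000000, Gamma_xyy = 0.000000, Gamma_yxx = 0.000000, Gamma_yxy = 0.000000, Gamma_yyy = 0.000000; k1 = (-1.375000, 1.000000, 0.000000, 0.000000)
  k2: at (x, y) = (0.396875, 0.075000), (dx/dtau, dy/dtau) = (-1.375000, 1.000000); Gamma_xxx = 0.000000, Gamma_xxy = 0.000000, Gamma_xyy = 0.000000, Gamma_yxx = 0.000000, Gamma_yxy = 0.000000, Gamma_yyy = 0.000000; k2 = (-1.375000, 1.000000, 0.000000, 0.000000)
  k3: at (x, y) = (0.396875, 0.075000), (dx/dtau, dy/dtau) = (-1.375000, 1.000000); Gamma_xxx = 0.000000, Gamma_xxy = 0.000000, Gamma_xyy = 0.000000, Gamma_yxx = 0.000000, Gamma_yxy = 0.000000, Gamma_yyy = 0.000000; k3 = (-1.375000, 1.000000, 0.000000, 0.000000)
  k4: at (x, y) = (0.293750, 0.150000), (dx/dtau, dy/dtau) = (-1.375000, 1.000000); Gamma_xxx = 0.000000, Gamma_xxy = 0.000000, Gamma_xyy = 0.000000, Gamma_yxx = 0.000000, Gamma_yxy = 0.000000, Gamma_yyy = 0.000000; k4 = (-1.375000, 1.000000, 0.000000, 0.000000)
  Y <- Y + (h/6)(k1 + 2k2 + 2k3 + k4): x = 0.2938, y = 0.1500, dx/dtau = -1.3750, dy/dtau = 1.0000
step 2:
  k1: at (x, y) = (0.293750, 0.150000), (dx/dtau, dy/dtau) = (-1.375000, 1.000000); Gamma_xxx = 0.000000, Gamma_xxy = 0.000000, Gamma_xyy = 0.000000, Gamma_yxx = 0.000000, Gamma_yxy = 0.000000, Gamma_yyy = 0.000000; k1 = (-1.375000, 1.000000, 0.000000, 0.000000)
  k2: at (x, y) = (0.190625, 0.225000), (dx/dtau, dy/dtau) = (-1.375000, 1.000000); Gamma_xxx = 0.000000, Gamma_xxy = 0.000000, Gamma_xyy = 0.000000, Gamma_yxx = 0.000000, Gamma_yxy = 0.000000, Gamma_yyy = 0.000000; k2 = (-1.375000, 1.000000, 0.000000, 0.000000)
  k3: at (x, y) = (0.190625, 0.225000), (dx/dtau, dy/dtau) = (-1.375000, 1.000000); Gamma_xxx = 0.000000, Gamma_xxy = 0.000000, Gamma_xyy = 0.000000, Gamma_yxx = 0.000000, Gamma_yxy = 0.000000, Gamma_yyy = 0.000000; k3 = (-1.375000, 1.000000, 0.000000, 0.000000)
  k4: at (x, y) = (0.087500, 0.300000), (dx/dtau, dy/dtau) = (-1.375000, 1.000000); Gamma_xxx = 0.000000, Gamma_xxy = 0.000000, Gamma_xyy = 0.000000, Gamma_yxx = 0.000000, Gamma_yxy = 0.000000, Gamma_yyy = 0.000000; k4 = (-1.375000, 1.000000, 0.000000, 0.000000)
  Y <- Y + (h/6)(k1 + 2k2 + 2k3 + k4): x = 0.0875, y = 0.3000, dx/dtau = -1.3750, dy/dtau = 1.0000
step 3:
  k1: at (x, y) = (0.087500, 0.300000), (dx/dtau, dy/dtau) = (-1.375000, 1.000000); Gamma_xxx = 0.000000, Gamma_xxy = 0.000000, Gamma_xyy = 0.000000, Gamma_yxx = 0.000000, Gamma_yxy = 0.000000, Gamma_yyy = 0.000000; k1 = (-1.375000, 1.000000, 0.000000, 0.000000)
  k2: at (x, y) = (-0.015625, 0.375000), (dx/dtau, dy/dtau) = (-1.375000, 1.000000); Gamma_xxx = 0.000000, Gamma_xxy = 0.000000, Gamma_xyy = 0.000000, Gamma_yxx = 0.000000, Gamma_yxy = 0.000000, Gamma_yyy = 0.000000; k2 = (-1.375000, 1.000000, 0.000000, 0.000000)
  k3: at (x, y) = (-0.015625, 0.375000), (dx/dtau, dy/dtau) = (-1.375000, 1.000000); Gamma_xxx = 0.000000, Gamma_xxy = 0.000000, Gamma_xyy = 0.000000, Gamma_yxx = 0.000000, Gamma_yxy = 0.000000, Gamma_yyy = 0.000000; k3 = (-1.375000, 1.000000, 0.000000, 0.000000)
  k4: at (x, y) = (-0.118750, 0.450000), (dx/dtau, dy/dtau) = (-1.375000, 1.000000); Gamma_xxx = 0.000000, Gamma_xxy = 0.000000, Gamma_xyy = 0.000000, Gamma_yxx = 0.000000, Gamma_yxy = 0.000000, Gamma_yyy = 0.000000; k4 = (-1.375000, 1.000000, 0.000000, 0.000000)
  Y <- Y + (h/6)(k1 + 2k2 + 2k3 + k4): x = -0.1187, y = 0.4500, dx/dtau = -1.3750, dy/dtau = 1.0000

Answer: x = -0.1187, y = 0.4500, dx/dtau = -1.3750, dy/dtau = 1.0000


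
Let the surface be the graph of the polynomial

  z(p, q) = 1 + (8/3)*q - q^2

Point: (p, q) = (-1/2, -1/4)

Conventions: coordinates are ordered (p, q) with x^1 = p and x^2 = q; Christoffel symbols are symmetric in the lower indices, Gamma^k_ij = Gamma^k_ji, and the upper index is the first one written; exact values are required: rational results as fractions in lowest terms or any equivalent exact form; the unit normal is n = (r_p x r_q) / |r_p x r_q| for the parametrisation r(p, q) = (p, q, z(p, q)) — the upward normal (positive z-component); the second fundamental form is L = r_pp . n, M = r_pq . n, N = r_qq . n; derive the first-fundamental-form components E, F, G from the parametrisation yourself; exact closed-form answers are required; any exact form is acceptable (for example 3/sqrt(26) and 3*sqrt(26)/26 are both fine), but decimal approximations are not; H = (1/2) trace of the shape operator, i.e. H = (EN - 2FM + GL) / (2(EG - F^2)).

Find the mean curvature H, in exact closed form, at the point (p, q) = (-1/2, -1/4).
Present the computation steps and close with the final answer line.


z_p = 0, z_q = 19/6, z_pp = 0, z_pq = 0, z_qq = -2
E = 1, F = 0, G = 397/36; answer radicand W^2 = 397/36
unnormalised second-form numerators: l = 0, m = 0, n = -2; L = l/sqrt(397/36), and similarly M = m/sqrt(W^2), N = n/sqrt(W^2)
H = (E*n - 2*F*m + G*l) / (2*(EG - F^2)*sqrt(W^2)); E*n - 2*F*m + G*l = -2, EG - F^2 = 397/36, so H = (-36/397)/sqrt(397/36)

Answer: H = -216*sqrt(397)/157609


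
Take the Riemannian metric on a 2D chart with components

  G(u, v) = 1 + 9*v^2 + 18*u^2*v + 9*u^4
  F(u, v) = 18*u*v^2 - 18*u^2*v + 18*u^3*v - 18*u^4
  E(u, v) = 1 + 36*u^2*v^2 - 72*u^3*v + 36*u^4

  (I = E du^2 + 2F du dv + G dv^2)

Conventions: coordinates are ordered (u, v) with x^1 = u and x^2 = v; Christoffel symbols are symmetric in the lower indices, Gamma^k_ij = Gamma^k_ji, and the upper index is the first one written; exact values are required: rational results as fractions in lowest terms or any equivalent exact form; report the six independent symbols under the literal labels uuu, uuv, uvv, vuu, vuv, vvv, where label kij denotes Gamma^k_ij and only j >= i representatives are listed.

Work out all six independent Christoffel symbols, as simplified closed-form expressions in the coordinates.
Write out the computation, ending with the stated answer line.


E = 1 + 36*u^2*v^2 - 72*u^3*v + 36*u^4; F = 18*u*v^2 - 18*u^2*v + 18*u^3*v - 18*u^4; G = 1 + 9*v^2 + 18*u^2*v + 9*u^4
Gamma^k_ij = (1/2) g^{kl} (d_i g_jl + d_j g_il - d_l g_ij), with g^inv = (1/(EG-F^2)) [[G, -F], [-F, E]]
first partials: E_u = 72*u*v^2 - 216*u^2*v + 144*u^3, E_v = 72*u^2*v - 72*u^3, F_u = 18*v^2 - 36*u*v + 54*u^2*v - 72*u^3, F_v = 36*u*v - 18*u^2 + 18*u^3, G_u = 36*u*v + 36*u^3, G_v = 18*v + 18*u^2
D = EG - F^2 = 1 + 9*v^2 + 18*u^2*v + 36*u^2*v^2 - 72*u^3*v + 45*u^4
expanded: Gamma^u_uu = (G E_u - 2F F_u + F E_v)/(2D), Gamma^u_uv = (G E_v - F G_u)/(2D), Gamma^u_vv = (2G F_v - G G_u - F G_v)/(2D), Gamma^v_uu = (2E F_u - E E_v - F E_u)/(2D), Gamma^v_uv = (E G_u - F E_v)/(2D), Gamma^v_vv = (E G_v - 2F F_v + F G_u)/(2D); substitute and cancel common factors

Answer: Gamma_uuu = (72*u^3 - 108*u^2*v + 36*u*v^2)/(45*u^4 - 72*u^3*v + 36*u^2*v^2 + 18*u^2*v + 9*v^2 + 1), Gamma_uuv = (-36*u^3 + 36*u^2*v)/(45*u^4 - 72*u^3*v + 36*u^2*v^2 + 18*u^2*v + 9*v^2 + 1), Gamma_uvv = (-18*u^2 + 18*u*v)/(45*u^4 - 72*u^3*v + 36*u^2*v^2 + 18*u^2*v + 9*v^2 + 1), Gamma_vuu = (-36*u^3 + 18*u^2*v - 36*u*v + 18*v^2)/(45*u^4 - 72*u^3*v + 36*u^2*v^2 + 18*u^2*v + 9*v^2 + 1), Gamma_vuv = (18*u^3 + 18*u*v)/(45*u^4 - 72*u^3*v + 36*u^2*v^2 + 18*u^2*v + 9*v^2 + 1), Gamma_vvv = (9*u^2 + 9*v)/(45*u^4 - 72*u^3*v + 36*u^2*v^2 + 18*u^2*v + 9*v^2 + 1)


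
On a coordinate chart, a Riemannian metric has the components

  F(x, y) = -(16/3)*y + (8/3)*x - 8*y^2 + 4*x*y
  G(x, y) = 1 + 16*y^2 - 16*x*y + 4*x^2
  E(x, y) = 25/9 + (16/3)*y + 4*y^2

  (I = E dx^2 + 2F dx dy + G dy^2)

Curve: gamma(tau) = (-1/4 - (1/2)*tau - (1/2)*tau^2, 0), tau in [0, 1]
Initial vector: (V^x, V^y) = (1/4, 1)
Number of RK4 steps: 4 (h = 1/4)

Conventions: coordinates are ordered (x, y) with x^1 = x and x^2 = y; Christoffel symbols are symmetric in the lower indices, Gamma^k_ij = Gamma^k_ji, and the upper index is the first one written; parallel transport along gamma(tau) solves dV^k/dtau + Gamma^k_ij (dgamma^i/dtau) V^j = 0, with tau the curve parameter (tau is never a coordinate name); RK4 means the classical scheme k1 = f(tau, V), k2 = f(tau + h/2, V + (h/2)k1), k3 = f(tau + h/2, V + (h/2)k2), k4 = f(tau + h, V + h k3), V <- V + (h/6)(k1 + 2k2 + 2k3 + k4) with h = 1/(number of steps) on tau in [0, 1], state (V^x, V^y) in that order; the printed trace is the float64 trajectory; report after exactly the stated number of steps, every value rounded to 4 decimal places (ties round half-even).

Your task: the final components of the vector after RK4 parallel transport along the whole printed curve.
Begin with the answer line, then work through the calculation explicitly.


Answer: V^x = 0.7050, V^y = 0.5791

gamma'(tau) = (-1/2 - tau, 0); f(tau, V)^k = -Gamma^k_ij(gamma(tau)) gamma'^i(tau) V^j; h = 1/4; intermediate values shown to 6 dp
curve data and Christoffel symbols at the stage parameters:
  tau = 0.000000: gamma = (-0.250000, 0.000000), gamma' = (-0.500000, 0.000000); Gamma_xxx = 0.000000, Gamma_xxy = 0.880734, Gamma_xyy = -1.761468, Gamma_yxx = 0.000000, Gamma_yxy = -0.330275, Gamma_yyy = 0.660550
  tau = 0.125000: gamma = (-0.320312, 0.000000), gamma' = (-0.625000, 0.000000); Gamma_xxx = 0.000000, Gamma_xxy = 0.836423, Gamma_xyy = -1.672847, Gamma_yxx = 0.000000, Gamma_yxy = -0.401875, Gamma_yyy = 0.803751
  tau = 0.250000: gamma = (-0.406250, 0.000000), gamma' = (-0.750000, 0.000000); Gamma_xxx = 0.000000, Gamma_xxy = 0.775660, Gamma_xyy = -1.551319, Gamma_yxx = 0.000000, Gamma_yxy = -0.472668, Gamma_yyy = 0.945335
  tau = 0.375000: gamma = (-0.507812, 0.000000), gamma' = (-0.875000, 0.000000); Gamma_xxx = 0.000000, Gamma_xxy = 0.700046, Gamma_xyy = -1.400093, Gamma_yxx = 0.000000, Gamma_yxy = -0.533238, Gamma_yyy = 1.066477
  tau = 0.500000: gamma = (-0.625000, 0.000000), gamma' = (-1.000000, 0.000000); Gamma_xxx = 0.000000, Gamma_xxy = 0.614400, Gamma_xyy = -1.228800, Gamma_yxx = 0.000000, Gamma_yxy = -0.576000, Gamma_yyy = 1.152000
  tau = 0.625000: gamma = (-0.757812, 0.000000), gamma' = (-1.125000, 0.000000); Gamma_xxx = 0.000000, Gamma_xxy = 0.525462, Gamma_xyy = -1.050924, Gamma_yxx = 0.000000, Gamma_yxy = -0.597303, Gamma_yyy = 1.194606
  tau = 0.750000: gamma = (-0.906250, 0.000000), gamma' = (-1.250000, 0.000000); Gamma_xxx = 0.000000, Gamma_xxy = 0.439831, Gamma_xyy = -0.879662, Gamma_yxx = 0.000000, Gamma_yxy = -0.597895, Gamma_yyy = 1.195791
  tau = 0.875000: gamma = (-1.070312, 0.000000), gamma' = (-1.375000, 0.000000); Gamma_xxx = 0.000000, Gamma_xxy = 0.362316, Gamma_xyy = -0.724632, Gamma_yxx = 0.000000, Gamma_yxy = -0.581687, Gamma_yyy = 1.163375
  tau = 1.000000: gamma = (-1.250000, 0.000000), gamma' = (-1.500000, 0.000000); Gamma_xxx = 0.000000, Gamma_xxy = 0.295385, Gamma_xyy = -0.590769, Gamma_yxx = 0.000000, Gamma_yxy = -0.553846, Gamma_yyy = 1.107692
step 0: V^x = 0.2500, V^y = 1.0000
step 1: k1 = (0.440367, -0.165138), k2 = (0.511974, -0.245987), k3 = (0.506690, -0.243449), k4 = (0.546338, -0.332925); V <- V + (h/6)(k1 + 2k2 + 2k3 + k4): V^x = 0.3760, V^y = 0.9385
step 2: k1 = (0.545945, -0.332685), k2 = (0.549373, -0.418467), k3 = (0.542804, -0.413464), k4 = (0.513082, -0.481015); V <- V + (h/6)(k1 + 2k2 + 2k3 + k4): V^x = 0.5111, V^y = 0.8352
step 3: k1 = (0.513165, -0.481092), k2 = (0.458192, -0.520836), k3 = (0.455255, -0.517497), k4 = (0.388071, -0.527534); V <- V + (h/6)(k1 + 2k2 + 2k3 + k4): V^x = 0.6248, V^y = 0.7067
step 4: k1 = (0.388522, -0.528147), k2 = (0.319166, -0.512410), k3 = (0.320146, -0.513984), k4 = (0.256178, -0.480334); V <- V + (h/6)(k1 + 2k2 + 2k3 + k4): V^x = 0.7050, V^y = 0.5791


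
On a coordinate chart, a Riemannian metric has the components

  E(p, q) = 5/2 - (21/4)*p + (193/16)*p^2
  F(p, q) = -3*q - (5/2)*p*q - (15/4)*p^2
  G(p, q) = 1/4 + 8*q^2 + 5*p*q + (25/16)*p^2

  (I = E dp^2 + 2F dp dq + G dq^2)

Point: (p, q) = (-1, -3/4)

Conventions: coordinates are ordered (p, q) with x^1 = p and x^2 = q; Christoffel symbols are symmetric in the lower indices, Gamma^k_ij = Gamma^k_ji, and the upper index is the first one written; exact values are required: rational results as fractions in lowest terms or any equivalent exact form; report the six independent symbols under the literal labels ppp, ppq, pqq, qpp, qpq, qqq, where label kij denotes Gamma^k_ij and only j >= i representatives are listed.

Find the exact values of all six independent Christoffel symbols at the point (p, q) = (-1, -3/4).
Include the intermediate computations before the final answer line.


E = 317/16, F = -27/8, G = 161/16 at the point
E_p = -235/8, E_q = 0, F_p = 75/8, F_q = -1/2, G_p = -55/8, G_q = -17
EG - F^2 = 48121/256;  g^inv = (256/48121) * [[161/16, 27/8], [27/8, 317/16]]
first-kind symbols [ij,l] = (1/2)(d_i g_jl + d_j g_il - d_l g_ij): [pp,p] = E_p/2 = -235/16, [pp,q] = F_p - E_q/2 = 75/8, [pq,p] = E_q/2 = 0, [pq,q] = G_p/2 = -55/16, [qq,p] = F_q - G_p/2 = 47/16, [qq,q] = G_q/2 = -17/2
Gamma^p_ij = (G*[ij,p] - F*[ij,q])/(EG - F^2), Gamma^q_ij = (E*[ij,q] - F*[ij,p])/(EG - F^2)

Answer: Gamma_ppp = -29735/48121, Gamma_ppq = -2970/48121, Gamma_pqq = 223/48121, Gamma_qpp = 34860/48121, Gamma_qpq = -17435/48121, Gamma_qqq = -40574/48121


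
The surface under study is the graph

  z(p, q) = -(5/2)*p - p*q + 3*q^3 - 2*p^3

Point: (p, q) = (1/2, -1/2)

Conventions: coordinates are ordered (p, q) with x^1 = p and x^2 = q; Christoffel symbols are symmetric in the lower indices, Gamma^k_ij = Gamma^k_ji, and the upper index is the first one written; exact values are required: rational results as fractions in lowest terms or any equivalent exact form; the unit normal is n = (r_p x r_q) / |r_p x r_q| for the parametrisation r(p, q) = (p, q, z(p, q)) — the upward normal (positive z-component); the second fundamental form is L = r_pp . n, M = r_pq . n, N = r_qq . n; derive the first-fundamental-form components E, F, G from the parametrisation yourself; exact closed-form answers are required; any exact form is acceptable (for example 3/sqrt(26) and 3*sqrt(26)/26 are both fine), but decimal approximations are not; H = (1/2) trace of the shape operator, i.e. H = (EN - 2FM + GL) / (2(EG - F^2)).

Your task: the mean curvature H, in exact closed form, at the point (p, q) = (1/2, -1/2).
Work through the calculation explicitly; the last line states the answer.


z_p = -7/2, z_q = 7/4, z_pp = -6, z_pq = -1, z_qq = -9
E = 53/4, F = -49/8, G = 65/16; answer radicand W^2 = 261/16
unnormalised second-form numerators: l = -6, m = -1, n = -9; L = l/sqrt(261/16), and similarly M = m/sqrt(W^2), N = n/sqrt(W^2)
H = (E*n - 2*F*m + G*l) / (2*(EG - F^2)*sqrt(W^2)); E*n - 2*F*m + G*l = -1247/8, EG - F^2 = 261/16, so H = (-43/9)/sqrt(261/16)

Answer: H = -172*sqrt(29)/783


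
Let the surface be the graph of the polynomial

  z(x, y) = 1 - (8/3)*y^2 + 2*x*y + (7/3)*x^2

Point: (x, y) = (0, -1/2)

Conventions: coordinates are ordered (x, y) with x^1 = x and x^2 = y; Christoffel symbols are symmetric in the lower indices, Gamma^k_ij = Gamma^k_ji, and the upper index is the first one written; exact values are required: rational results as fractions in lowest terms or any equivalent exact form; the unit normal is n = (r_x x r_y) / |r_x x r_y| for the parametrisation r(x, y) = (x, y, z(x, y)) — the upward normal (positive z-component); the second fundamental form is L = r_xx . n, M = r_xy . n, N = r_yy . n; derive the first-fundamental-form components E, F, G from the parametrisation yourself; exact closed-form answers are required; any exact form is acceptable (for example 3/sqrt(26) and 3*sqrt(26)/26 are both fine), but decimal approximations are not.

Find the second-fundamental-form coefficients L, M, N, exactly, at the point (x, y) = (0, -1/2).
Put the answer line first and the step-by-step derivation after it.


Answer: L = 7*sqrt(82)/41, M = 3*sqrt(82)/41, N = -8*sqrt(82)/41

z_x = -1, z_y = 8/3, z_xx = 14/3, z_xy = 2, z_yy = -16/3
E = 2, F = -8/3, G = 73/9; answer radicand W^2 = 82/9
unnormalised second-form numerators: l = 14/3, m = 2, n = -16/3; L = l/sqrt(82/9), and similarly M = m/sqrt(W^2), N = n/sqrt(W^2)


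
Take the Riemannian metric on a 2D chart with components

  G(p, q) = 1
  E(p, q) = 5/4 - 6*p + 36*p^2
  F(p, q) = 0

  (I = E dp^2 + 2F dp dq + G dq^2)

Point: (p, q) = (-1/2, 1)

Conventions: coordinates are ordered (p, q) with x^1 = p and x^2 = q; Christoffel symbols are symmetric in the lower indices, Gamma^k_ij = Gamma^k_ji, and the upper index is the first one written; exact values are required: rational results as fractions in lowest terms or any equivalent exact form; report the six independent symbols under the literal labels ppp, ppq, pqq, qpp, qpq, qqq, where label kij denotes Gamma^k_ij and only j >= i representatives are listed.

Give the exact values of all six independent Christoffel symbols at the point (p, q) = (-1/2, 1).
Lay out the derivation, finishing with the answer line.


E = 53/4, F = 0, G = 1 at the point
E_p = -42, E_q = 0, F_p = 0, F_q = 0, G_p = 0, G_q = 0
EG - F^2 = 53/4;  g^inv = (4/53) * [[1, 0], [0, 53/4]]
first-kind symbols [ij,l] = (1/2)(d_i g_jl + d_j g_il - d_l g_ij): [pp,p] = E_p/2 = -21, [pp,q] = F_p - E_q/2 = 0, [pq,p] = E_q/2 = 0, [pq,q] = G_p/2 = 0, [qq,p] = F_q - G_p/2 = 0, [qq,q] = G_q/2 = 0
Gamma^p_ij = (G*[ij,p] - F*[ij,q])/(EG - F^2), Gamma^q_ij = (E*[ij,q] - F*[ij,p])/(EG - F^2)

Answer: Gamma_ppp = -84/53, Gamma_ppq = 0, Gamma_pqq = 0, Gamma_qpp = 0, Gamma_qpq = 0, Gamma_qqq = 0


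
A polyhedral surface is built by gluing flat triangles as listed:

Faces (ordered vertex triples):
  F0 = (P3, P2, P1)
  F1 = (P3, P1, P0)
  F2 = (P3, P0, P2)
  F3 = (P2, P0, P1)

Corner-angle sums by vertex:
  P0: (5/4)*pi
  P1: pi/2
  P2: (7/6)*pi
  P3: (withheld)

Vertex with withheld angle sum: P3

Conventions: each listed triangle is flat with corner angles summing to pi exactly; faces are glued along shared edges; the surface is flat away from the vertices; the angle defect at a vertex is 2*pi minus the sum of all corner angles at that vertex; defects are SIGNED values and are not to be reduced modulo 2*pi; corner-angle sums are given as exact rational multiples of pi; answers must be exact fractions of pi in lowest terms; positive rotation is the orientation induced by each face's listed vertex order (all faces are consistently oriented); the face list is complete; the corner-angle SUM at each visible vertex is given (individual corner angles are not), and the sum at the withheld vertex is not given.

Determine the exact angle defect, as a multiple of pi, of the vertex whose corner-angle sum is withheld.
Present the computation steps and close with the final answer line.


V = 4, E = 6, F = 4; chi = V - E + F = 2
Gauss-Bonnet: total defect = 2*pi*chi = 4*pi; visible defects sum to (37/12)*pi

Answer: defect(P3) = (11/12)*pi


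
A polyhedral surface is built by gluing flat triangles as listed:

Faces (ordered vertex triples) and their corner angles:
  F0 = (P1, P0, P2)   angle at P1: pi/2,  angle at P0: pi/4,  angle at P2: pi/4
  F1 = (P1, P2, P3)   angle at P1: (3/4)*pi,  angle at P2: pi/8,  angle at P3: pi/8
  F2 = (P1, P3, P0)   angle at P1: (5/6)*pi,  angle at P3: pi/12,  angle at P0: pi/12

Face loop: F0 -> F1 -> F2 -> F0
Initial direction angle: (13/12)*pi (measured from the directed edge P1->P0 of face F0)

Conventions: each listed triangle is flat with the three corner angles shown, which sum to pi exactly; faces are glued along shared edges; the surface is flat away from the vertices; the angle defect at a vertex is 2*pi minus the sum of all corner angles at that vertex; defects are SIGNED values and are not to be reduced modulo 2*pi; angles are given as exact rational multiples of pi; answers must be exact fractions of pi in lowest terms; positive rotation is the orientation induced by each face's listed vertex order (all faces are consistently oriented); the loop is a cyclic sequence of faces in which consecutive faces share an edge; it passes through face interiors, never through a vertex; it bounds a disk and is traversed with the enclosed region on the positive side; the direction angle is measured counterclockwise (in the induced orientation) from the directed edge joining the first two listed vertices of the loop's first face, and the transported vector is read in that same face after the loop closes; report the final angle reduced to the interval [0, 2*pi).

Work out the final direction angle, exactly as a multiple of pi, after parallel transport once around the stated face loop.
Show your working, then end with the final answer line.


enclosed vertex P1: corner angles sum to (25/12)*pi, defect = 2*pi - (25/12)*pi = -pi/12
final direction = starting direction + enclosed defect total, reduced mod 2*pi (induced orientation)
final angle = (13/12)*pi - pi/12 = pi (mod 2*pi)

Answer: final direction angle = pi


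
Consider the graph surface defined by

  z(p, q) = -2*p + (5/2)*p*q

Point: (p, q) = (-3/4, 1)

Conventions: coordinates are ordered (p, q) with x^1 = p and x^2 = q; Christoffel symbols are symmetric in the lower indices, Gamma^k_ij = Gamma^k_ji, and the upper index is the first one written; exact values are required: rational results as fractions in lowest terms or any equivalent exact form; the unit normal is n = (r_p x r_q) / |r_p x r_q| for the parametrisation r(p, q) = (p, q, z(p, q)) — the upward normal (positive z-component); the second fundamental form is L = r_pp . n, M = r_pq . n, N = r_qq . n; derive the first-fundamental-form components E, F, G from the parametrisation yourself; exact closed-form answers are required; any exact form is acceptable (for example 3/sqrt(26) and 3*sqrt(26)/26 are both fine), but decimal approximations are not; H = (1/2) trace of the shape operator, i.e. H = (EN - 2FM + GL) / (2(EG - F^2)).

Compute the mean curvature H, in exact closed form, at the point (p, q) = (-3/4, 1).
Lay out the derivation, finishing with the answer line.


z_p = 1/2, z_q = -15/8, z_pp = 0, z_pq = 5/2, z_qq = 0
E = 5/4, F = -15/16, G = 289/64; answer radicand W^2 = 305/64
unnormalised second-form numerators: l = 0, m = 5/2, n = 0; L = l/sqrt(305/64), and similarly M = m/sqrt(W^2), N = n/sqrt(W^2)
H = (E*n - 2*F*m + G*l) / (2*(EG - F^2)*sqrt(W^2)); E*n - 2*F*m + G*l = 75/16, EG - F^2 = 305/64, so H = (30/61)/sqrt(305/64)

Answer: H = 48*sqrt(305)/3721


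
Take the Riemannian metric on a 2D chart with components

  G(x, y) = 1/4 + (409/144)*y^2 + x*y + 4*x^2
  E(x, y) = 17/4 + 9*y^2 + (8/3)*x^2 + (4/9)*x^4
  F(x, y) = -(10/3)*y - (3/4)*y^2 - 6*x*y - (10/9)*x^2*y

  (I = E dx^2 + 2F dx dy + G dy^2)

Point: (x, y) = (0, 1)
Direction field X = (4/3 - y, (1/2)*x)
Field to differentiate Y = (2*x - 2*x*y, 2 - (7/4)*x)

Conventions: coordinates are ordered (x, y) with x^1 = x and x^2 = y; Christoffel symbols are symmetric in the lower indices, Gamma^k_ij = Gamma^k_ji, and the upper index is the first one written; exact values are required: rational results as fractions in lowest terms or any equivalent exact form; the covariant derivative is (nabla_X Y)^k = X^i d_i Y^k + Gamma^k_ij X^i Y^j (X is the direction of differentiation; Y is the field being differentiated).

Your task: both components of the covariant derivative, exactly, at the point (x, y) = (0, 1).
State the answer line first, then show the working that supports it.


Answer: (nabla_X Y)^x = 11464/13981, (nabla_X Y)^y = 102005/167772

E = 53/4, F = -49/12, G = 445/144 at the point
E_x = 0, E_y = 18, F_x = -6, F_y = -29/6, G_x = 1, G_y = 409/72
EG - F^2 = 13981/576;  g^inv = (576/13981) * [[445/144, 49/12], [49/12, 53/4]]
first-kind symbols [ij,l] = (1/2)(d_i g_jl + d_j g_il - d_l g_ij): [xx,x] = E_x/2 = 0, [xx,y] = F_x - E_y/2 = -15, [xy,x] = E_y/2 = 9, [xy,y] = G_x/2 = 1/2, [yy,x] = F_y - G_x/2 = -16/3, [yy,y] = G_y/2 = 409/144
Gamma^x_ij = (G*[ij,x] - F*[ij,y])/(EG - F^2), Gamma^y_ij = (E*[ij,y] - F*[ij,x])/(EG - F^2)
Gamma_xxx = -35280/13981, Gamma_xxy = 17196/13981, Gamma_xyy = -2813/13981, Gamma_yxx = -114480/13981, Gamma_yxy = 24984/13981, Gamma_yyy = 9133/13981
X = (1/3, 0), Y = (0, 2) at the point


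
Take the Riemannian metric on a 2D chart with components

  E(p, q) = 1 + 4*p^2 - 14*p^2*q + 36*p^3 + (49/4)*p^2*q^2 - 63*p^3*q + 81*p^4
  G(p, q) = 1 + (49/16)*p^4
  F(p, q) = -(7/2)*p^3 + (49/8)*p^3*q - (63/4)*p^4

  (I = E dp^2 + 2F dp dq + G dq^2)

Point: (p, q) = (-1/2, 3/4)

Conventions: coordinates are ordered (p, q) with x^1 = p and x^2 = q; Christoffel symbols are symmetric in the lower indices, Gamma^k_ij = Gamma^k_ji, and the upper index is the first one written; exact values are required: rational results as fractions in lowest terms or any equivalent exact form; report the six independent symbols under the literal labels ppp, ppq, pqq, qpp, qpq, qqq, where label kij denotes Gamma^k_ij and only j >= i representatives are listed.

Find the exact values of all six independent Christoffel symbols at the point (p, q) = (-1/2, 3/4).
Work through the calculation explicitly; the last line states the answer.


E = 1937/256, F = -287/256, G = 305/256 at the point
E_p = -3157/64, E_q = 287/32, F_p = 1113/128, F_q = -49/64, G_p = -49/32, G_q = 0
EG - F^2 = 993/128;  g^inv = (128/993) * [[305/256, 287/256], [287/256, 1937/256]]
first-kind symbols [ij,l] = (1/2)(d_i g_jl + d_j g_il - d_l g_ij): [pp,p] = E_p/2 = -3157/128, [pp,q] = F_p - E_q/2 = 539/128, [pq,p] = E_q/2 = 287/64, [pq,q] = G_p/2 = -49/64, [qq,p] = F_q - G_p/2 = 0, [qq,q] = G_q/2 = 0
Gamma^p_ij = (G*[ij,p] - F*[ij,q])/(EG - F^2), Gamma^q_ij = (E*[ij,q] - F*[ij,p])/(EG - F^2)

Answer: Gamma_ppp = -3157/993, Gamma_ppq = 574/993, Gamma_pqq = 0, Gamma_qpp = 539/993, Gamma_qpq = -98/993, Gamma_qqq = 0
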